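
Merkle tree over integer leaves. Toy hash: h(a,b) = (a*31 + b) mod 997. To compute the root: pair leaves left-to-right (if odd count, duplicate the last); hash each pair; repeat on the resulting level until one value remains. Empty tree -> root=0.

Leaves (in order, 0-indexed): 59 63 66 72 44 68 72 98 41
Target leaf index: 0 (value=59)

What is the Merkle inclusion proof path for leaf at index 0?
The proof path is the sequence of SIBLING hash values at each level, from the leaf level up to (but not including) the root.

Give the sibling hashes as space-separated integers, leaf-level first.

Answer: 63 124 860 529

Derivation:
L0 (leaves): [59, 63, 66, 72, 44, 68, 72, 98, 41], target index=0
L1: h(59,63)=(59*31+63)%997=895 [pair 0] h(66,72)=(66*31+72)%997=124 [pair 1] h(44,68)=(44*31+68)%997=435 [pair 2] h(72,98)=(72*31+98)%997=336 [pair 3] h(41,41)=(41*31+41)%997=315 [pair 4] -> [895, 124, 435, 336, 315]
  Sibling for proof at L0: 63
L2: h(895,124)=(895*31+124)%997=950 [pair 0] h(435,336)=(435*31+336)%997=860 [pair 1] h(315,315)=(315*31+315)%997=110 [pair 2] -> [950, 860, 110]
  Sibling for proof at L1: 124
L3: h(950,860)=(950*31+860)%997=400 [pair 0] h(110,110)=(110*31+110)%997=529 [pair 1] -> [400, 529]
  Sibling for proof at L2: 860
L4: h(400,529)=(400*31+529)%997=965 [pair 0] -> [965]
  Sibling for proof at L3: 529
Root: 965
Proof path (sibling hashes from leaf to root): [63, 124, 860, 529]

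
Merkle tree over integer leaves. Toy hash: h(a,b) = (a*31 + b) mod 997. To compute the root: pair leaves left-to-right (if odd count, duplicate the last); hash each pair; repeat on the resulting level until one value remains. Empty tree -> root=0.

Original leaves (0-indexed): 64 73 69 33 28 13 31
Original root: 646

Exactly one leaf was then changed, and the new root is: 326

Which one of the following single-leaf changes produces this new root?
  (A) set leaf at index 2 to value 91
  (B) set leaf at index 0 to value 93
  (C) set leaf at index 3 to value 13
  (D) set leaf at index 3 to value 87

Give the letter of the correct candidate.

Original leaves: [64, 73, 69, 33, 28, 13, 31]
Target new root: 326
Try each candidate change and compute the resulting root:
Candidate A: set leaf[2] = 91 -> leaves = [64, 73, 91, 33, 28, 13, 31]
  L0: [64, 73, 91, 33, 28, 13, 31]
  L1: h(64,73)=(64*31+73)%997=63 h(91,33)=(91*31+33)%997=860 h(28,13)=(28*31+13)%997=881 h(31,31)=(31*31+31)%997=992 -> [63, 860, 881, 992]
  L2: h(63,860)=(63*31+860)%997=819 h(881,992)=(881*31+992)%997=387 -> [819, 387]
  L3: h(819,387)=(819*31+387)%997=851 -> [851]
  root = 851 != target 326
Candidate B: set leaf[0] = 93 -> leaves = [93, 73, 69, 33, 28, 13, 31]
  L0: [93, 73, 69, 33, 28, 13, 31]
  L1: h(93,73)=(93*31+73)%997=962 h(69,33)=(69*31+33)%997=178 h(28,13)=(28*31+13)%997=881 h(31,31)=(31*31+31)%997=992 -> [962, 178, 881, 992]
  L2: h(962,178)=(962*31+178)%997=90 h(881,992)=(881*31+992)%997=387 -> [90, 387]
  L3: h(90,387)=(90*31+387)%997=186 -> [186]
  root = 186 != target 326
Candidate C: set leaf[3] = 13 -> leaves = [64, 73, 69, 13, 28, 13, 31]
  L0: [64, 73, 69, 13, 28, 13, 31]
  L1: h(64,73)=(64*31+73)%997=63 h(69,13)=(69*31+13)%997=158 h(28,13)=(28*31+13)%997=881 h(31,31)=(31*31+31)%997=992 -> [63, 158, 881, 992]
  L2: h(63,158)=(63*31+158)%997=117 h(881,992)=(881*31+992)%997=387 -> [117, 387]
  L3: h(117,387)=(117*31+387)%997=26 -> [26]
  root = 26 != target 326
Candidate D: set leaf[3] = 87 -> leaves = [64, 73, 69, 87, 28, 13, 31]
  L0: [64, 73, 69, 87, 28, 13, 31]
  L1: h(64,73)=(64*31+73)%997=63 h(69,87)=(69*31+87)%997=232 h(28,13)=(28*31+13)%997=881 h(31,31)=(31*31+31)%997=992 -> [63, 232, 881, 992]
  L2: h(63,232)=(63*31+232)%997=191 h(881,992)=(881*31+992)%997=387 -> [191, 387]
  L3: h(191,387)=(191*31+387)%997=326 -> [326]
  root = 326 == target 326  ** MATCH **
Candidate D produces the target root.

Answer: D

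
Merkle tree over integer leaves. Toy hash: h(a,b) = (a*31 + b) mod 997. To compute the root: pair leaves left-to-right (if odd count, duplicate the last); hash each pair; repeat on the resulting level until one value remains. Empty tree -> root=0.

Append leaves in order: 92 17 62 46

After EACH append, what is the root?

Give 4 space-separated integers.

After append 92 (leaves=[92]):
  L0: [92]
  root=92
After append 17 (leaves=[92, 17]):
  L0: [92, 17]
  L1: h(92,17)=(92*31+17)%997=875 -> [875]
  root=875
After append 62 (leaves=[92, 17, 62]):
  L0: [92, 17, 62]
  L1: h(92,17)=(92*31+17)%997=875 h(62,62)=(62*31+62)%997=987 -> [875, 987]
  L2: h(875,987)=(875*31+987)%997=196 -> [196]
  root=196
After append 46 (leaves=[92, 17, 62, 46]):
  L0: [92, 17, 62, 46]
  L1: h(92,17)=(92*31+17)%997=875 h(62,46)=(62*31+46)%997=971 -> [875, 971]
  L2: h(875,971)=(875*31+971)%997=180 -> [180]
  root=180

Answer: 92 875 196 180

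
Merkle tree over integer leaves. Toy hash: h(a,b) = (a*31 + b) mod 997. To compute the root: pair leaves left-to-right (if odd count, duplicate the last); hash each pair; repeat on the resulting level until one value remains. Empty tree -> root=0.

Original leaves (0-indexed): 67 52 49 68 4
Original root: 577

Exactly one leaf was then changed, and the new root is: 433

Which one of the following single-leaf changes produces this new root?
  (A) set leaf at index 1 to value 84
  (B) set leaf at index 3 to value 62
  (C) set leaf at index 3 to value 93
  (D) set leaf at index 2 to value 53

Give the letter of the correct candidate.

Original leaves: [67, 52, 49, 68, 4]
Target new root: 433
Try each candidate change and compute the resulting root:
Candidate A: set leaf[1] = 84 -> leaves = [67, 84, 49, 68, 4]
  L0: [67, 84, 49, 68, 4]
  L1: h(67,84)=(67*31+84)%997=167 h(49,68)=(49*31+68)%997=590 h(4,4)=(4*31+4)%997=128 -> [167, 590, 128]
  L2: h(167,590)=(167*31+590)%997=782 h(128,128)=(128*31+128)%997=108 -> [782, 108]
  L3: h(782,108)=(782*31+108)%997=422 -> [422]
  root = 422 != target 433
Candidate B: set leaf[3] = 62 -> leaves = [67, 52, 49, 62, 4]
  L0: [67, 52, 49, 62, 4]
  L1: h(67,52)=(67*31+52)%997=135 h(49,62)=(49*31+62)%997=584 h(4,4)=(4*31+4)%997=128 -> [135, 584, 128]
  L2: h(135,584)=(135*31+584)%997=781 h(128,128)=(128*31+128)%997=108 -> [781, 108]
  L3: h(781,108)=(781*31+108)%997=391 -> [391]
  root = 391 != target 433
Candidate C: set leaf[3] = 93 -> leaves = [67, 52, 49, 93, 4]
  L0: [67, 52, 49, 93, 4]
  L1: h(67,52)=(67*31+52)%997=135 h(49,93)=(49*31+93)%997=615 h(4,4)=(4*31+4)%997=128 -> [135, 615, 128]
  L2: h(135,615)=(135*31+615)%997=812 h(128,128)=(128*31+128)%997=108 -> [812, 108]
  L3: h(812,108)=(812*31+108)%997=355 -> [355]
  root = 355 != target 433
Candidate D: set leaf[2] = 53 -> leaves = [67, 52, 53, 68, 4]
  L0: [67, 52, 53, 68, 4]
  L1: h(67,52)=(67*31+52)%997=135 h(53,68)=(53*31+68)%997=714 h(4,4)=(4*31+4)%997=128 -> [135, 714, 128]
  L2: h(135,714)=(135*31+714)%997=911 h(128,128)=(128*31+128)%997=108 -> [911, 108]
  L3: h(911,108)=(911*31+108)%997=433 -> [433]
  root = 433 == target 433  ** MATCH **
Candidate D produces the target root.

Answer: D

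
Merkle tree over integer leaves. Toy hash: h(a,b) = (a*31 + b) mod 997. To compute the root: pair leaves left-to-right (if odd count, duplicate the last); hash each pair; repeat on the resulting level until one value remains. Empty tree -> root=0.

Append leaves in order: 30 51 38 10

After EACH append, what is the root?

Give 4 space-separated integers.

Answer: 30 981 720 692

Derivation:
After append 30 (leaves=[30]):
  L0: [30]
  root=30
After append 51 (leaves=[30, 51]):
  L0: [30, 51]
  L1: h(30,51)=(30*31+51)%997=981 -> [981]
  root=981
After append 38 (leaves=[30, 51, 38]):
  L0: [30, 51, 38]
  L1: h(30,51)=(30*31+51)%997=981 h(38,38)=(38*31+38)%997=219 -> [981, 219]
  L2: h(981,219)=(981*31+219)%997=720 -> [720]
  root=720
After append 10 (leaves=[30, 51, 38, 10]):
  L0: [30, 51, 38, 10]
  L1: h(30,51)=(30*31+51)%997=981 h(38,10)=(38*31+10)%997=191 -> [981, 191]
  L2: h(981,191)=(981*31+191)%997=692 -> [692]
  root=692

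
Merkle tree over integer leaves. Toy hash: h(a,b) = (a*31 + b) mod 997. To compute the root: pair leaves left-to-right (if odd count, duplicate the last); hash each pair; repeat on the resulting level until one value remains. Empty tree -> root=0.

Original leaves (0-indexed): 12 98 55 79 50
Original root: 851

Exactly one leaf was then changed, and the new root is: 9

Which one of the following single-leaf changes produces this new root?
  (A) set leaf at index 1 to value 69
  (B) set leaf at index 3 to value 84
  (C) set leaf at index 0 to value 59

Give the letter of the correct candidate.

Original leaves: [12, 98, 55, 79, 50]
Target new root: 9
Try each candidate change and compute the resulting root:
Candidate A: set leaf[1] = 69 -> leaves = [12, 69, 55, 79, 50]
  L0: [12, 69, 55, 79, 50]
  L1: h(12,69)=(12*31+69)%997=441 h(55,79)=(55*31+79)%997=787 h(50,50)=(50*31+50)%997=603 -> [441, 787, 603]
  L2: h(441,787)=(441*31+787)%997=500 h(603,603)=(603*31+603)%997=353 -> [500, 353]
  L3: h(500,353)=(500*31+353)%997=898 -> [898]
  root = 898 != target 9
Candidate B: set leaf[3] = 84 -> leaves = [12, 98, 55, 84, 50]
  L0: [12, 98, 55, 84, 50]
  L1: h(12,98)=(12*31+98)%997=470 h(55,84)=(55*31+84)%997=792 h(50,50)=(50*31+50)%997=603 -> [470, 792, 603]
  L2: h(470,792)=(470*31+792)%997=407 h(603,603)=(603*31+603)%997=353 -> [407, 353]
  L3: h(407,353)=(407*31+353)%997=9 -> [9]
  root = 9 == target 9  ** MATCH **
Candidate C: set leaf[0] = 59 -> leaves = [59, 98, 55, 79, 50]
  L0: [59, 98, 55, 79, 50]
  L1: h(59,98)=(59*31+98)%997=930 h(55,79)=(55*31+79)%997=787 h(50,50)=(50*31+50)%997=603 -> [930, 787, 603]
  L2: h(930,787)=(930*31+787)%997=704 h(603,603)=(603*31+603)%997=353 -> [704, 353]
  L3: h(704,353)=(704*31+353)%997=243 -> [243]
  root = 243 != target 9
Candidate B produces the target root.

Answer: B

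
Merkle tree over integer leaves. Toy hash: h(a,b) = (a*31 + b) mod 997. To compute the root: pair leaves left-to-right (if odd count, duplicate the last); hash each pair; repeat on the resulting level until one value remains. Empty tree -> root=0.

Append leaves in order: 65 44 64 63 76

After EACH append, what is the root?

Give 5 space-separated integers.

Answer: 65 65 75 74 358

Derivation:
After append 65 (leaves=[65]):
  L0: [65]
  root=65
After append 44 (leaves=[65, 44]):
  L0: [65, 44]
  L1: h(65,44)=(65*31+44)%997=65 -> [65]
  root=65
After append 64 (leaves=[65, 44, 64]):
  L0: [65, 44, 64]
  L1: h(65,44)=(65*31+44)%997=65 h(64,64)=(64*31+64)%997=54 -> [65, 54]
  L2: h(65,54)=(65*31+54)%997=75 -> [75]
  root=75
After append 63 (leaves=[65, 44, 64, 63]):
  L0: [65, 44, 64, 63]
  L1: h(65,44)=(65*31+44)%997=65 h(64,63)=(64*31+63)%997=53 -> [65, 53]
  L2: h(65,53)=(65*31+53)%997=74 -> [74]
  root=74
After append 76 (leaves=[65, 44, 64, 63, 76]):
  L0: [65, 44, 64, 63, 76]
  L1: h(65,44)=(65*31+44)%997=65 h(64,63)=(64*31+63)%997=53 h(76,76)=(76*31+76)%997=438 -> [65, 53, 438]
  L2: h(65,53)=(65*31+53)%997=74 h(438,438)=(438*31+438)%997=58 -> [74, 58]
  L3: h(74,58)=(74*31+58)%997=358 -> [358]
  root=358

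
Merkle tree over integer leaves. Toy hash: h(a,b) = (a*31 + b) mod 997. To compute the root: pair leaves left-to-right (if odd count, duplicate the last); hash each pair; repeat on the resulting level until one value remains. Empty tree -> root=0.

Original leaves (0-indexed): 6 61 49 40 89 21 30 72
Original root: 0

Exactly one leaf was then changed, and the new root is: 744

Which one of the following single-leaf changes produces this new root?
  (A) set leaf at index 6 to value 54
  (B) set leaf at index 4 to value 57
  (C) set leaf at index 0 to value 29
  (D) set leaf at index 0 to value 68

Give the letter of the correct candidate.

Answer: A

Derivation:
Original leaves: [6, 61, 49, 40, 89, 21, 30, 72]
Target new root: 744
Try each candidate change and compute the resulting root:
Candidate A: set leaf[6] = 54 -> leaves = [6, 61, 49, 40, 89, 21, 54, 72]
  L0: [6, 61, 49, 40, 89, 21, 54, 72]
  L1: h(6,61)=(6*31+61)%997=247 h(49,40)=(49*31+40)%997=562 h(89,21)=(89*31+21)%997=786 h(54,72)=(54*31+72)%997=749 -> [247, 562, 786, 749]
  L2: h(247,562)=(247*31+562)%997=243 h(786,749)=(786*31+749)%997=190 -> [243, 190]
  L3: h(243,190)=(243*31+190)%997=744 -> [744]
  root = 744 == target 744  ** MATCH **
Candidate B: set leaf[4] = 57 -> leaves = [6, 61, 49, 40, 57, 21, 30, 72]
  L0: [6, 61, 49, 40, 57, 21, 30, 72]
  L1: h(6,61)=(6*31+61)%997=247 h(49,40)=(49*31+40)%997=562 h(57,21)=(57*31+21)%997=791 h(30,72)=(30*31+72)%997=5 -> [247, 562, 791, 5]
  L2: h(247,562)=(247*31+562)%997=243 h(791,5)=(791*31+5)%997=598 -> [243, 598]
  L3: h(243,598)=(243*31+598)%997=155 -> [155]
  root = 155 != target 744
Candidate C: set leaf[0] = 29 -> leaves = [29, 61, 49, 40, 89, 21, 30, 72]
  L0: [29, 61, 49, 40, 89, 21, 30, 72]
  L1: h(29,61)=(29*31+61)%997=960 h(49,40)=(49*31+40)%997=562 h(89,21)=(89*31+21)%997=786 h(30,72)=(30*31+72)%997=5 -> [960, 562, 786, 5]
  L2: h(960,562)=(960*31+562)%997=412 h(786,5)=(786*31+5)%997=443 -> [412, 443]
  L3: h(412,443)=(412*31+443)%997=254 -> [254]
  root = 254 != target 744
Candidate D: set leaf[0] = 68 -> leaves = [68, 61, 49, 40, 89, 21, 30, 72]
  L0: [68, 61, 49, 40, 89, 21, 30, 72]
  L1: h(68,61)=(68*31+61)%997=175 h(49,40)=(49*31+40)%997=562 h(89,21)=(89*31+21)%997=786 h(30,72)=(30*31+72)%997=5 -> [175, 562, 786, 5]
  L2: h(175,562)=(175*31+562)%997=5 h(786,5)=(786*31+5)%997=443 -> [5, 443]
  L3: h(5,443)=(5*31+443)%997=598 -> [598]
  root = 598 != target 744
Candidate A produces the target root.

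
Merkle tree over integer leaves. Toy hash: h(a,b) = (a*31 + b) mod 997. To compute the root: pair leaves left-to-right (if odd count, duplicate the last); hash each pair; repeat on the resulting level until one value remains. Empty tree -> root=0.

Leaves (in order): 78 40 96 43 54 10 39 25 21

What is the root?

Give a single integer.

Answer: 367

Derivation:
L0: [78, 40, 96, 43, 54, 10, 39, 25, 21]
L1: h(78,40)=(78*31+40)%997=464 h(96,43)=(96*31+43)%997=28 h(54,10)=(54*31+10)%997=687 h(39,25)=(39*31+25)%997=237 h(21,21)=(21*31+21)%997=672 -> [464, 28, 687, 237, 672]
L2: h(464,28)=(464*31+28)%997=454 h(687,237)=(687*31+237)%997=597 h(672,672)=(672*31+672)%997=567 -> [454, 597, 567]
L3: h(454,597)=(454*31+597)%997=713 h(567,567)=(567*31+567)%997=198 -> [713, 198]
L4: h(713,198)=(713*31+198)%997=367 -> [367]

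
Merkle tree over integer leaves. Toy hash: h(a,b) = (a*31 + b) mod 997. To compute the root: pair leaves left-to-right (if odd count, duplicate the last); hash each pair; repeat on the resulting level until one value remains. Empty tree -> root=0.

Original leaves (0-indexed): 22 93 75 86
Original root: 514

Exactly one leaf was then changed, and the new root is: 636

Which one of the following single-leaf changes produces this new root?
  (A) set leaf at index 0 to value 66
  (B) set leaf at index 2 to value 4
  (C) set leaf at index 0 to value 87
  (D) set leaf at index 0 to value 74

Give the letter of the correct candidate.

Answer: D

Derivation:
Original leaves: [22, 93, 75, 86]
Target new root: 636
Try each candidate change and compute the resulting root:
Candidate A: set leaf[0] = 66 -> leaves = [66, 93, 75, 86]
  L0: [66, 93, 75, 86]
  L1: h(66,93)=(66*31+93)%997=145 h(75,86)=(75*31+86)%997=417 -> [145, 417]
  L2: h(145,417)=(145*31+417)%997=924 -> [924]
  root = 924 != target 636
Candidate B: set leaf[2] = 4 -> leaves = [22, 93, 4, 86]
  L0: [22, 93, 4, 86]
  L1: h(22,93)=(22*31+93)%997=775 h(4,86)=(4*31+86)%997=210 -> [775, 210]
  L2: h(775,210)=(775*31+210)%997=307 -> [307]
  root = 307 != target 636
Candidate C: set leaf[0] = 87 -> leaves = [87, 93, 75, 86]
  L0: [87, 93, 75, 86]
  L1: h(87,93)=(87*31+93)%997=796 h(75,86)=(75*31+86)%997=417 -> [796, 417]
  L2: h(796,417)=(796*31+417)%997=168 -> [168]
  root = 168 != target 636
Candidate D: set leaf[0] = 74 -> leaves = [74, 93, 75, 86]
  L0: [74, 93, 75, 86]
  L1: h(74,93)=(74*31+93)%997=393 h(75,86)=(75*31+86)%997=417 -> [393, 417]
  L2: h(393,417)=(393*31+417)%997=636 -> [636]
  root = 636 == target 636  ** MATCH **
Candidate D produces the target root.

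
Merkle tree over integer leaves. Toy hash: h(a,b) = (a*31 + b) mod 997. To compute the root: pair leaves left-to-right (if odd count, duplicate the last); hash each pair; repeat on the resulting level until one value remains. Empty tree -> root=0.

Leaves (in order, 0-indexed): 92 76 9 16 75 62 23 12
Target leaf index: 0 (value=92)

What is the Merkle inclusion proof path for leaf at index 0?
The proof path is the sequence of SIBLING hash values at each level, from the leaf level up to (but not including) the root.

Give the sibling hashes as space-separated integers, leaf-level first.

Answer: 76 295 944

Derivation:
L0 (leaves): [92, 76, 9, 16, 75, 62, 23, 12], target index=0
L1: h(92,76)=(92*31+76)%997=934 [pair 0] h(9,16)=(9*31+16)%997=295 [pair 1] h(75,62)=(75*31+62)%997=393 [pair 2] h(23,12)=(23*31+12)%997=725 [pair 3] -> [934, 295, 393, 725]
  Sibling for proof at L0: 76
L2: h(934,295)=(934*31+295)%997=336 [pair 0] h(393,725)=(393*31+725)%997=944 [pair 1] -> [336, 944]
  Sibling for proof at L1: 295
L3: h(336,944)=(336*31+944)%997=393 [pair 0] -> [393]
  Sibling for proof at L2: 944
Root: 393
Proof path (sibling hashes from leaf to root): [76, 295, 944]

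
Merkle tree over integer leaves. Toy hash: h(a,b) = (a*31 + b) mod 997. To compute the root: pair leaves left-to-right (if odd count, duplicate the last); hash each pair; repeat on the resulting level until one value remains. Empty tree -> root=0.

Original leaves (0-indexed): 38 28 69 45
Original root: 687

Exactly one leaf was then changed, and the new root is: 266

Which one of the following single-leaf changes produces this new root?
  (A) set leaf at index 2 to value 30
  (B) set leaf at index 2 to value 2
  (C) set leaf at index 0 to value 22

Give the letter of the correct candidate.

Answer: C

Derivation:
Original leaves: [38, 28, 69, 45]
Target new root: 266
Try each candidate change and compute the resulting root:
Candidate A: set leaf[2] = 30 -> leaves = [38, 28, 30, 45]
  L0: [38, 28, 30, 45]
  L1: h(38,28)=(38*31+28)%997=209 h(30,45)=(30*31+45)%997=975 -> [209, 975]
  L2: h(209,975)=(209*31+975)%997=475 -> [475]
  root = 475 != target 266
Candidate B: set leaf[2] = 2 -> leaves = [38, 28, 2, 45]
  L0: [38, 28, 2, 45]
  L1: h(38,28)=(38*31+28)%997=209 h(2,45)=(2*31+45)%997=107 -> [209, 107]
  L2: h(209,107)=(209*31+107)%997=604 -> [604]
  root = 604 != target 266
Candidate C: set leaf[0] = 22 -> leaves = [22, 28, 69, 45]
  L0: [22, 28, 69, 45]
  L1: h(22,28)=(22*31+28)%997=710 h(69,45)=(69*31+45)%997=190 -> [710, 190]
  L2: h(710,190)=(710*31+190)%997=266 -> [266]
  root = 266 == target 266  ** MATCH **
Candidate C produces the target root.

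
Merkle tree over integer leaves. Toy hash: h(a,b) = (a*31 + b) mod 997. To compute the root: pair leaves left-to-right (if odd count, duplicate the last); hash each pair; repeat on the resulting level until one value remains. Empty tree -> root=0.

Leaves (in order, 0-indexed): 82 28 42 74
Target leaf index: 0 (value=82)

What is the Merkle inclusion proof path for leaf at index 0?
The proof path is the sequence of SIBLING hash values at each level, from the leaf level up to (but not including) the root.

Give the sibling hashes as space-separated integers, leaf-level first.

Answer: 28 379

Derivation:
L0 (leaves): [82, 28, 42, 74], target index=0
L1: h(82,28)=(82*31+28)%997=576 [pair 0] h(42,74)=(42*31+74)%997=379 [pair 1] -> [576, 379]
  Sibling for proof at L0: 28
L2: h(576,379)=(576*31+379)%997=289 [pair 0] -> [289]
  Sibling for proof at L1: 379
Root: 289
Proof path (sibling hashes from leaf to root): [28, 379]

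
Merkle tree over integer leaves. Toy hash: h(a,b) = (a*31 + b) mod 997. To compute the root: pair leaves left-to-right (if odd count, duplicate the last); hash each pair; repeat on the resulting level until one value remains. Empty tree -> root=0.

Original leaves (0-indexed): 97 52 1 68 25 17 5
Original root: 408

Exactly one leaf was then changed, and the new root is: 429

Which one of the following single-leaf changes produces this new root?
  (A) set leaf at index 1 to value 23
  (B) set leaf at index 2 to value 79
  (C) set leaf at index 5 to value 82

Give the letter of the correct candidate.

Answer: C

Derivation:
Original leaves: [97, 52, 1, 68, 25, 17, 5]
Target new root: 429
Try each candidate change and compute the resulting root:
Candidate A: set leaf[1] = 23 -> leaves = [97, 23, 1, 68, 25, 17, 5]
  L0: [97, 23, 1, 68, 25, 17, 5]
  L1: h(97,23)=(97*31+23)%997=39 h(1,68)=(1*31+68)%997=99 h(25,17)=(25*31+17)%997=792 h(5,5)=(5*31+5)%997=160 -> [39, 99, 792, 160]
  L2: h(39,99)=(39*31+99)%997=311 h(792,160)=(792*31+160)%997=784 -> [311, 784]
  L3: h(311,784)=(311*31+784)%997=455 -> [455]
  root = 455 != target 429
Candidate B: set leaf[2] = 79 -> leaves = [97, 52, 79, 68, 25, 17, 5]
  L0: [97, 52, 79, 68, 25, 17, 5]
  L1: h(97,52)=(97*31+52)%997=68 h(79,68)=(79*31+68)%997=523 h(25,17)=(25*31+17)%997=792 h(5,5)=(5*31+5)%997=160 -> [68, 523, 792, 160]
  L2: h(68,523)=(68*31+523)%997=637 h(792,160)=(792*31+160)%997=784 -> [637, 784]
  L3: h(637,784)=(637*31+784)%997=591 -> [591]
  root = 591 != target 429
Candidate C: set leaf[5] = 82 -> leaves = [97, 52, 1, 68, 25, 82, 5]
  L0: [97, 52, 1, 68, 25, 82, 5]
  L1: h(97,52)=(97*31+52)%997=68 h(1,68)=(1*31+68)%997=99 h(25,82)=(25*31+82)%997=857 h(5,5)=(5*31+5)%997=160 -> [68, 99, 857, 160]
  L2: h(68,99)=(68*31+99)%997=213 h(857,160)=(857*31+160)%997=805 -> [213, 805]
  L3: h(213,805)=(213*31+805)%997=429 -> [429]
  root = 429 == target 429  ** MATCH **
Candidate C produces the target root.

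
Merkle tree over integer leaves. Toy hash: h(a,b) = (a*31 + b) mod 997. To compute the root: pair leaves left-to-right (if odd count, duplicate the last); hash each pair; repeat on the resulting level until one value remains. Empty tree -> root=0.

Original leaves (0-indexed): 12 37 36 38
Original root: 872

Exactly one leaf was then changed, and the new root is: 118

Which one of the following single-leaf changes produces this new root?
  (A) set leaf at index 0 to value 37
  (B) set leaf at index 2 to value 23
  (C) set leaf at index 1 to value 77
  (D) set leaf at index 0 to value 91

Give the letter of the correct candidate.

Answer: C

Derivation:
Original leaves: [12, 37, 36, 38]
Target new root: 118
Try each candidate change and compute the resulting root:
Candidate A: set leaf[0] = 37 -> leaves = [37, 37, 36, 38]
  L0: [37, 37, 36, 38]
  L1: h(37,37)=(37*31+37)%997=187 h(36,38)=(36*31+38)%997=157 -> [187, 157]
  L2: h(187,157)=(187*31+157)%997=969 -> [969]
  root = 969 != target 118
Candidate B: set leaf[2] = 23 -> leaves = [12, 37, 23, 38]
  L0: [12, 37, 23, 38]
  L1: h(12,37)=(12*31+37)%997=409 h(23,38)=(23*31+38)%997=751 -> [409, 751]
  L2: h(409,751)=(409*31+751)%997=469 -> [469]
  root = 469 != target 118
Candidate C: set leaf[1] = 77 -> leaves = [12, 77, 36, 38]
  L0: [12, 77, 36, 38]
  L1: h(12,77)=(12*31+77)%997=449 h(36,38)=(36*31+38)%997=157 -> [449, 157]
  L2: h(449,157)=(449*31+157)%997=118 -> [118]
  root = 118 == target 118  ** MATCH **
Candidate D: set leaf[0] = 91 -> leaves = [91, 37, 36, 38]
  L0: [91, 37, 36, 38]
  L1: h(91,37)=(91*31+37)%997=864 h(36,38)=(36*31+38)%997=157 -> [864, 157]
  L2: h(864,157)=(864*31+157)%997=22 -> [22]
  root = 22 != target 118
Candidate C produces the target root.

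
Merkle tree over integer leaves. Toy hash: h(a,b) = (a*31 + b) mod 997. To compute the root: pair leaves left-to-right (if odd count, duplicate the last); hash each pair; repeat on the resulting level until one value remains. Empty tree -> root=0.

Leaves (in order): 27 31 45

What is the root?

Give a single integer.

L0: [27, 31, 45]
L1: h(27,31)=(27*31+31)%997=868 h(45,45)=(45*31+45)%997=443 -> [868, 443]
L2: h(868,443)=(868*31+443)%997=432 -> [432]

Answer: 432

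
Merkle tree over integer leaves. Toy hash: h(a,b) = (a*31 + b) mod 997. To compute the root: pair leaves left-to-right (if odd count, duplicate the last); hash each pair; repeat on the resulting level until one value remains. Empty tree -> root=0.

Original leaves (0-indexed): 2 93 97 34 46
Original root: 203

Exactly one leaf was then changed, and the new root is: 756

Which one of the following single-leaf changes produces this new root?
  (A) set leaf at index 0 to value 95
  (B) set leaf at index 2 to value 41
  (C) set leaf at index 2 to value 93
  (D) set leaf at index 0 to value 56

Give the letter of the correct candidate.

Original leaves: [2, 93, 97, 34, 46]
Target new root: 756
Try each candidate change and compute the resulting root:
Candidate A: set leaf[0] = 95 -> leaves = [95, 93, 97, 34, 46]
  L0: [95, 93, 97, 34, 46]
  L1: h(95,93)=(95*31+93)%997=47 h(97,34)=(97*31+34)%997=50 h(46,46)=(46*31+46)%997=475 -> [47, 50, 475]
  L2: h(47,50)=(47*31+50)%997=510 h(475,475)=(475*31+475)%997=245 -> [510, 245]
  L3: h(510,245)=(510*31+245)%997=103 -> [103]
  root = 103 != target 756
Candidate B: set leaf[2] = 41 -> leaves = [2, 93, 41, 34, 46]
  L0: [2, 93, 41, 34, 46]
  L1: h(2,93)=(2*31+93)%997=155 h(41,34)=(41*31+34)%997=308 h(46,46)=(46*31+46)%997=475 -> [155, 308, 475]
  L2: h(155,308)=(155*31+308)%997=128 h(475,475)=(475*31+475)%997=245 -> [128, 245]
  L3: h(128,245)=(128*31+245)%997=225 -> [225]
  root = 225 != target 756
Candidate C: set leaf[2] = 93 -> leaves = [2, 93, 93, 34, 46]
  L0: [2, 93, 93, 34, 46]
  L1: h(2,93)=(2*31+93)%997=155 h(93,34)=(93*31+34)%997=923 h(46,46)=(46*31+46)%997=475 -> [155, 923, 475]
  L2: h(155,923)=(155*31+923)%997=743 h(475,475)=(475*31+475)%997=245 -> [743, 245]
  L3: h(743,245)=(743*31+245)%997=347 -> [347]
  root = 347 != target 756
Candidate D: set leaf[0] = 56 -> leaves = [56, 93, 97, 34, 46]
  L0: [56, 93, 97, 34, 46]
  L1: h(56,93)=(56*31+93)%997=832 h(97,34)=(97*31+34)%997=50 h(46,46)=(46*31+46)%997=475 -> [832, 50, 475]
  L2: h(832,50)=(832*31+50)%997=917 h(475,475)=(475*31+475)%997=245 -> [917, 245]
  L3: h(917,245)=(917*31+245)%997=756 -> [756]
  root = 756 == target 756  ** MATCH **
Candidate D produces the target root.

Answer: D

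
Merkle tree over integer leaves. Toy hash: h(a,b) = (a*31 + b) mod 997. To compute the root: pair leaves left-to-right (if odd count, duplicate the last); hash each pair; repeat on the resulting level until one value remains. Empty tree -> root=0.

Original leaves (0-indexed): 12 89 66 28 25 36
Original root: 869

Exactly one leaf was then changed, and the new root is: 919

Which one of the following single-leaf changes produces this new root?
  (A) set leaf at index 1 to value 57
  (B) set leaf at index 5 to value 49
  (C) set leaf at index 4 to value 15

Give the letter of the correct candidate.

Original leaves: [12, 89, 66, 28, 25, 36]
Target new root: 919
Try each candidate change and compute the resulting root:
Candidate A: set leaf[1] = 57 -> leaves = [12, 57, 66, 28, 25, 36]
  L0: [12, 57, 66, 28, 25, 36]
  L1: h(12,57)=(12*31+57)%997=429 h(66,28)=(66*31+28)%997=80 h(25,36)=(25*31+36)%997=811 -> [429, 80, 811]
  L2: h(429,80)=(429*31+80)%997=418 h(811,811)=(811*31+811)%997=30 -> [418, 30]
  L3: h(418,30)=(418*31+30)%997=27 -> [27]
  root = 27 != target 919
Candidate B: set leaf[5] = 49 -> leaves = [12, 89, 66, 28, 25, 49]
  L0: [12, 89, 66, 28, 25, 49]
  L1: h(12,89)=(12*31+89)%997=461 h(66,28)=(66*31+28)%997=80 h(25,49)=(25*31+49)%997=824 -> [461, 80, 824]
  L2: h(461,80)=(461*31+80)%997=413 h(824,824)=(824*31+824)%997=446 -> [413, 446]
  L3: h(413,446)=(413*31+446)%997=288 -> [288]
  root = 288 != target 919
Candidate C: set leaf[4] = 15 -> leaves = [12, 89, 66, 28, 15, 36]
  L0: [12, 89, 66, 28, 15, 36]
  L1: h(12,89)=(12*31+89)%997=461 h(66,28)=(66*31+28)%997=80 h(15,36)=(15*31+36)%997=501 -> [461, 80, 501]
  L2: h(461,80)=(461*31+80)%997=413 h(501,501)=(501*31+501)%997=80 -> [413, 80]
  L3: h(413,80)=(413*31+80)%997=919 -> [919]
  root = 919 == target 919  ** MATCH **
Candidate C produces the target root.

Answer: C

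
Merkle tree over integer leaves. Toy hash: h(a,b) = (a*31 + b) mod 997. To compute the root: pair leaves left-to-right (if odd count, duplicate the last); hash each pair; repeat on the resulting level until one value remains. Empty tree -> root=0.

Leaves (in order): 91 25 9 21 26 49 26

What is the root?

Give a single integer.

L0: [91, 25, 9, 21, 26, 49, 26]
L1: h(91,25)=(91*31+25)%997=852 h(9,21)=(9*31+21)%997=300 h(26,49)=(26*31+49)%997=855 h(26,26)=(26*31+26)%997=832 -> [852, 300, 855, 832]
L2: h(852,300)=(852*31+300)%997=790 h(855,832)=(855*31+832)%997=418 -> [790, 418]
L3: h(790,418)=(790*31+418)%997=980 -> [980]

Answer: 980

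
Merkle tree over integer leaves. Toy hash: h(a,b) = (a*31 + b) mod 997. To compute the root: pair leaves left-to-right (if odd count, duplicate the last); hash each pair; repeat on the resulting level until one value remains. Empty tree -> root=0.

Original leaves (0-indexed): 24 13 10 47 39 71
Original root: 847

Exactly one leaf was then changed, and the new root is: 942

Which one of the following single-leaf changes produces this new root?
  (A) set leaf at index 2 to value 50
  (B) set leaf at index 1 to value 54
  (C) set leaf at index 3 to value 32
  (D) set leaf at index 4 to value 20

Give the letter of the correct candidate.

Answer: D

Derivation:
Original leaves: [24, 13, 10, 47, 39, 71]
Target new root: 942
Try each candidate change and compute the resulting root:
Candidate A: set leaf[2] = 50 -> leaves = [24, 13, 50, 47, 39, 71]
  L0: [24, 13, 50, 47, 39, 71]
  L1: h(24,13)=(24*31+13)%997=757 h(50,47)=(50*31+47)%997=600 h(39,71)=(39*31+71)%997=283 -> [757, 600, 283]
  L2: h(757,600)=(757*31+600)%997=139 h(283,283)=(283*31+283)%997=83 -> [139, 83]
  L3: h(139,83)=(139*31+83)%997=404 -> [404]
  root = 404 != target 942
Candidate B: set leaf[1] = 54 -> leaves = [24, 54, 10, 47, 39, 71]
  L0: [24, 54, 10, 47, 39, 71]
  L1: h(24,54)=(24*31+54)%997=798 h(10,47)=(10*31+47)%997=357 h(39,71)=(39*31+71)%997=283 -> [798, 357, 283]
  L2: h(798,357)=(798*31+357)%997=170 h(283,283)=(283*31+283)%997=83 -> [170, 83]
  L3: h(170,83)=(170*31+83)%997=368 -> [368]
  root = 368 != target 942
Candidate C: set leaf[3] = 32 -> leaves = [24, 13, 10, 32, 39, 71]
  L0: [24, 13, 10, 32, 39, 71]
  L1: h(24,13)=(24*31+13)%997=757 h(10,32)=(10*31+32)%997=342 h(39,71)=(39*31+71)%997=283 -> [757, 342, 283]
  L2: h(757,342)=(757*31+342)%997=878 h(283,283)=(283*31+283)%997=83 -> [878, 83]
  L3: h(878,83)=(878*31+83)%997=382 -> [382]
  root = 382 != target 942
Candidate D: set leaf[4] = 20 -> leaves = [24, 13, 10, 47, 20, 71]
  L0: [24, 13, 10, 47, 20, 71]
  L1: h(24,13)=(24*31+13)%997=757 h(10,47)=(10*31+47)%997=357 h(20,71)=(20*31+71)%997=691 -> [757, 357, 691]
  L2: h(757,357)=(757*31+357)%997=893 h(691,691)=(691*31+691)%997=178 -> [893, 178]
  L3: h(893,178)=(893*31+178)%997=942 -> [942]
  root = 942 == target 942  ** MATCH **
Candidate D produces the target root.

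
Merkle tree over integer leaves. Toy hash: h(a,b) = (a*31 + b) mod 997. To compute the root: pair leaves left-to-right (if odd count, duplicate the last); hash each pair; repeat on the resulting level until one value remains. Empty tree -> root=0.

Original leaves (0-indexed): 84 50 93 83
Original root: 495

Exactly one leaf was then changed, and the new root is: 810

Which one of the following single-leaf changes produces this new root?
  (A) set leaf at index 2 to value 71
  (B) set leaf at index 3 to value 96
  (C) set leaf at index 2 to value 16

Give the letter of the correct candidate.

Original leaves: [84, 50, 93, 83]
Target new root: 810
Try each candidate change and compute the resulting root:
Candidate A: set leaf[2] = 71 -> leaves = [84, 50, 71, 83]
  L0: [84, 50, 71, 83]
  L1: h(84,50)=(84*31+50)%997=660 h(71,83)=(71*31+83)%997=290 -> [660, 290]
  L2: h(660,290)=(660*31+290)%997=810 -> [810]
  root = 810 == target 810  ** MATCH **
Candidate B: set leaf[3] = 96 -> leaves = [84, 50, 93, 96]
  L0: [84, 50, 93, 96]
  L1: h(84,50)=(84*31+50)%997=660 h(93,96)=(93*31+96)%997=985 -> [660, 985]
  L2: h(660,985)=(660*31+985)%997=508 -> [508]
  root = 508 != target 810
Candidate C: set leaf[2] = 16 -> leaves = [84, 50, 16, 83]
  L0: [84, 50, 16, 83]
  L1: h(84,50)=(84*31+50)%997=660 h(16,83)=(16*31+83)%997=579 -> [660, 579]
  L2: h(660,579)=(660*31+579)%997=102 -> [102]
  root = 102 != target 810
Candidate A produces the target root.

Answer: A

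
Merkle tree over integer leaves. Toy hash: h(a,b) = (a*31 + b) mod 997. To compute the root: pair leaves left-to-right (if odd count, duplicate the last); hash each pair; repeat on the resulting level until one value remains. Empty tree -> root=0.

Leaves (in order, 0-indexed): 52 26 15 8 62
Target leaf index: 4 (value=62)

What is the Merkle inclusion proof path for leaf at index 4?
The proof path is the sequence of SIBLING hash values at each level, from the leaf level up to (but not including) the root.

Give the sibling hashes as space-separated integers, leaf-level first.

Answer: 62 987 404

Derivation:
L0 (leaves): [52, 26, 15, 8, 62], target index=4
L1: h(52,26)=(52*31+26)%997=641 [pair 0] h(15,8)=(15*31+8)%997=473 [pair 1] h(62,62)=(62*31+62)%997=987 [pair 2] -> [641, 473, 987]
  Sibling for proof at L0: 62
L2: h(641,473)=(641*31+473)%997=404 [pair 0] h(987,987)=(987*31+987)%997=677 [pair 1] -> [404, 677]
  Sibling for proof at L1: 987
L3: h(404,677)=(404*31+677)%997=240 [pair 0] -> [240]
  Sibling for proof at L2: 404
Root: 240
Proof path (sibling hashes from leaf to root): [62, 987, 404]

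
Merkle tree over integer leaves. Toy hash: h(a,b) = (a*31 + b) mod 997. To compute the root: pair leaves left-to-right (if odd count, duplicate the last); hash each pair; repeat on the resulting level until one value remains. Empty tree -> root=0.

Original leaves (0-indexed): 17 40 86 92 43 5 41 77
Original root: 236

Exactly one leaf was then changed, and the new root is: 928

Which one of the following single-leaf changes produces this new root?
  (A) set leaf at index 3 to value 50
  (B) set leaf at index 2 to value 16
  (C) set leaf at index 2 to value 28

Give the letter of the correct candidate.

Answer: A

Derivation:
Original leaves: [17, 40, 86, 92, 43, 5, 41, 77]
Target new root: 928
Try each candidate change and compute the resulting root:
Candidate A: set leaf[3] = 50 -> leaves = [17, 40, 86, 50, 43, 5, 41, 77]
  L0: [17, 40, 86, 50, 43, 5, 41, 77]
  L1: h(17,40)=(17*31+40)%997=567 h(86,50)=(86*31+50)%997=722 h(43,5)=(43*31+5)%997=341 h(41,77)=(41*31+77)%997=351 -> [567, 722, 341, 351]
  L2: h(567,722)=(567*31+722)%997=353 h(341,351)=(341*31+351)%997=952 -> [353, 952]
  L3: h(353,952)=(353*31+952)%997=928 -> [928]
  root = 928 == target 928  ** MATCH **
Candidate B: set leaf[2] = 16 -> leaves = [17, 40, 16, 92, 43, 5, 41, 77]
  L0: [17, 40, 16, 92, 43, 5, 41, 77]
  L1: h(17,40)=(17*31+40)%997=567 h(16,92)=(16*31+92)%997=588 h(43,5)=(43*31+5)%997=341 h(41,77)=(41*31+77)%997=351 -> [567, 588, 341, 351]
  L2: h(567,588)=(567*31+588)%997=219 h(341,351)=(341*31+351)%997=952 -> [219, 952]
  L3: h(219,952)=(219*31+952)%997=762 -> [762]
  root = 762 != target 928
Candidate C: set leaf[2] = 28 -> leaves = [17, 40, 28, 92, 43, 5, 41, 77]
  L0: [17, 40, 28, 92, 43, 5, 41, 77]
  L1: h(17,40)=(17*31+40)%997=567 h(28,92)=(28*31+92)%997=960 h(43,5)=(43*31+5)%997=341 h(41,77)=(41*31+77)%997=351 -> [567, 960, 341, 351]
  L2: h(567,960)=(567*31+960)%997=591 h(341,351)=(341*31+351)%997=952 -> [591, 952]
  L3: h(591,952)=(591*31+952)%997=330 -> [330]
  root = 330 != target 928
Candidate A produces the target root.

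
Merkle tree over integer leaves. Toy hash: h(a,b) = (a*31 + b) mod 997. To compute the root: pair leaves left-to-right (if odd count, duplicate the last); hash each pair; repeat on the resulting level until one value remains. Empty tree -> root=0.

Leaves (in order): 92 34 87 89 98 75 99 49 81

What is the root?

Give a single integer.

L0: [92, 34, 87, 89, 98, 75, 99, 49, 81]
L1: h(92,34)=(92*31+34)%997=892 h(87,89)=(87*31+89)%997=792 h(98,75)=(98*31+75)%997=122 h(99,49)=(99*31+49)%997=127 h(81,81)=(81*31+81)%997=598 -> [892, 792, 122, 127, 598]
L2: h(892,792)=(892*31+792)%997=528 h(122,127)=(122*31+127)%997=918 h(598,598)=(598*31+598)%997=193 -> [528, 918, 193]
L3: h(528,918)=(528*31+918)%997=337 h(193,193)=(193*31+193)%997=194 -> [337, 194]
L4: h(337,194)=(337*31+194)%997=671 -> [671]

Answer: 671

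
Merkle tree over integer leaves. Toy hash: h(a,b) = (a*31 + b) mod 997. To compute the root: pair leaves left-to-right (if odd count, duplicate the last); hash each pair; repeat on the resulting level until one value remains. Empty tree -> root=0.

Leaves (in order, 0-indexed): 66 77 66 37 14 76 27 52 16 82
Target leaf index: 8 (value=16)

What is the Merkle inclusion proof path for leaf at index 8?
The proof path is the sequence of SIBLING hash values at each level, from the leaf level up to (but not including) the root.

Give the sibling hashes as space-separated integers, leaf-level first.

Answer: 82 578 550 856

Derivation:
L0 (leaves): [66, 77, 66, 37, 14, 76, 27, 52, 16, 82], target index=8
L1: h(66,77)=(66*31+77)%997=129 [pair 0] h(66,37)=(66*31+37)%997=89 [pair 1] h(14,76)=(14*31+76)%997=510 [pair 2] h(27,52)=(27*31+52)%997=889 [pair 3] h(16,82)=(16*31+82)%997=578 [pair 4] -> [129, 89, 510, 889, 578]
  Sibling for proof at L0: 82
L2: h(129,89)=(129*31+89)%997=100 [pair 0] h(510,889)=(510*31+889)%997=747 [pair 1] h(578,578)=(578*31+578)%997=550 [pair 2] -> [100, 747, 550]
  Sibling for proof at L1: 578
L3: h(100,747)=(100*31+747)%997=856 [pair 0] h(550,550)=(550*31+550)%997=651 [pair 1] -> [856, 651]
  Sibling for proof at L2: 550
L4: h(856,651)=(856*31+651)%997=268 [pair 0] -> [268]
  Sibling for proof at L3: 856
Root: 268
Proof path (sibling hashes from leaf to root): [82, 578, 550, 856]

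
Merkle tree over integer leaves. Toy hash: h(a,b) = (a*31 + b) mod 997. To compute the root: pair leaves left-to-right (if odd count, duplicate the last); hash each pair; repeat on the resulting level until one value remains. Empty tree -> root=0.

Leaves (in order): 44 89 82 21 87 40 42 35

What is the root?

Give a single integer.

Answer: 668

Derivation:
L0: [44, 89, 82, 21, 87, 40, 42, 35]
L1: h(44,89)=(44*31+89)%997=456 h(82,21)=(82*31+21)%997=569 h(87,40)=(87*31+40)%997=743 h(42,35)=(42*31+35)%997=340 -> [456, 569, 743, 340]
L2: h(456,569)=(456*31+569)%997=747 h(743,340)=(743*31+340)%997=442 -> [747, 442]
L3: h(747,442)=(747*31+442)%997=668 -> [668]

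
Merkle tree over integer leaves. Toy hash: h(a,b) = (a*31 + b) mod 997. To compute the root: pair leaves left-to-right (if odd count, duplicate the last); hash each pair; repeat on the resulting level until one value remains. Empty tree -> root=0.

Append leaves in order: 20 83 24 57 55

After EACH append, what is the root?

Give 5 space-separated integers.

After append 20 (leaves=[20]):
  L0: [20]
  root=20
After append 83 (leaves=[20, 83]):
  L0: [20, 83]
  L1: h(20,83)=(20*31+83)%997=703 -> [703]
  root=703
After append 24 (leaves=[20, 83, 24]):
  L0: [20, 83, 24]
  L1: h(20,83)=(20*31+83)%997=703 h(24,24)=(24*31+24)%997=768 -> [703, 768]
  L2: h(703,768)=(703*31+768)%997=627 -> [627]
  root=627
After append 57 (leaves=[20, 83, 24, 57]):
  L0: [20, 83, 24, 57]
  L1: h(20,83)=(20*31+83)%997=703 h(24,57)=(24*31+57)%997=801 -> [703, 801]
  L2: h(703,801)=(703*31+801)%997=660 -> [660]
  root=660
After append 55 (leaves=[20, 83, 24, 57, 55]):
  L0: [20, 83, 24, 57, 55]
  L1: h(20,83)=(20*31+83)%997=703 h(24,57)=(24*31+57)%997=801 h(55,55)=(55*31+55)%997=763 -> [703, 801, 763]
  L2: h(703,801)=(703*31+801)%997=660 h(763,763)=(763*31+763)%997=488 -> [660, 488]
  L3: h(660,488)=(660*31+488)%997=11 -> [11]
  root=11

Answer: 20 703 627 660 11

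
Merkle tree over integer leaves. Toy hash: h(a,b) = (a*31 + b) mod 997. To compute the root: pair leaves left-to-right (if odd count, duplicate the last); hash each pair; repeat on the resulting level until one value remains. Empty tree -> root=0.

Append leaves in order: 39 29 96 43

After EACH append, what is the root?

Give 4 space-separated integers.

Answer: 39 241 573 520

Derivation:
After append 39 (leaves=[39]):
  L0: [39]
  root=39
After append 29 (leaves=[39, 29]):
  L0: [39, 29]
  L1: h(39,29)=(39*31+29)%997=241 -> [241]
  root=241
After append 96 (leaves=[39, 29, 96]):
  L0: [39, 29, 96]
  L1: h(39,29)=(39*31+29)%997=241 h(96,96)=(96*31+96)%997=81 -> [241, 81]
  L2: h(241,81)=(241*31+81)%997=573 -> [573]
  root=573
After append 43 (leaves=[39, 29, 96, 43]):
  L0: [39, 29, 96, 43]
  L1: h(39,29)=(39*31+29)%997=241 h(96,43)=(96*31+43)%997=28 -> [241, 28]
  L2: h(241,28)=(241*31+28)%997=520 -> [520]
  root=520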